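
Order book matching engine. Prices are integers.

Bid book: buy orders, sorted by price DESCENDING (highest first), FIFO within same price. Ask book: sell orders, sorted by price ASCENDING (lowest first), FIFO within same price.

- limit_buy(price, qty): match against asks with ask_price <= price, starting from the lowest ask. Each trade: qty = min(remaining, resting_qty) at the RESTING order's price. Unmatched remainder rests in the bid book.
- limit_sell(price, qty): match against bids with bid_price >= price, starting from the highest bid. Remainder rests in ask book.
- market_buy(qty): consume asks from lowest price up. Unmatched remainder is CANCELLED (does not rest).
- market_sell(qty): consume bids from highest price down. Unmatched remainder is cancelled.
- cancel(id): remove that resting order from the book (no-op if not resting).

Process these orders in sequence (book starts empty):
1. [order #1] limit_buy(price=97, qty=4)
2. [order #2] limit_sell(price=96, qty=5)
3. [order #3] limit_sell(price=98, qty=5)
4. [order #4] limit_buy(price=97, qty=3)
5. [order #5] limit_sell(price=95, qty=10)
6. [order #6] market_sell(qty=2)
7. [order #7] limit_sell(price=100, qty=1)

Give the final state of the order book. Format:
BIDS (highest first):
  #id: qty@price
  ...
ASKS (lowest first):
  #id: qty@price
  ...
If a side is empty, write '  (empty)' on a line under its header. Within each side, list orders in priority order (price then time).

Answer: BIDS (highest first):
  (empty)
ASKS (lowest first):
  #5: 8@95
  #3: 5@98
  #7: 1@100

Derivation:
After op 1 [order #1] limit_buy(price=97, qty=4): fills=none; bids=[#1:4@97] asks=[-]
After op 2 [order #2] limit_sell(price=96, qty=5): fills=#1x#2:4@97; bids=[-] asks=[#2:1@96]
After op 3 [order #3] limit_sell(price=98, qty=5): fills=none; bids=[-] asks=[#2:1@96 #3:5@98]
After op 4 [order #4] limit_buy(price=97, qty=3): fills=#4x#2:1@96; bids=[#4:2@97] asks=[#3:5@98]
After op 5 [order #5] limit_sell(price=95, qty=10): fills=#4x#5:2@97; bids=[-] asks=[#5:8@95 #3:5@98]
After op 6 [order #6] market_sell(qty=2): fills=none; bids=[-] asks=[#5:8@95 #3:5@98]
After op 7 [order #7] limit_sell(price=100, qty=1): fills=none; bids=[-] asks=[#5:8@95 #3:5@98 #7:1@100]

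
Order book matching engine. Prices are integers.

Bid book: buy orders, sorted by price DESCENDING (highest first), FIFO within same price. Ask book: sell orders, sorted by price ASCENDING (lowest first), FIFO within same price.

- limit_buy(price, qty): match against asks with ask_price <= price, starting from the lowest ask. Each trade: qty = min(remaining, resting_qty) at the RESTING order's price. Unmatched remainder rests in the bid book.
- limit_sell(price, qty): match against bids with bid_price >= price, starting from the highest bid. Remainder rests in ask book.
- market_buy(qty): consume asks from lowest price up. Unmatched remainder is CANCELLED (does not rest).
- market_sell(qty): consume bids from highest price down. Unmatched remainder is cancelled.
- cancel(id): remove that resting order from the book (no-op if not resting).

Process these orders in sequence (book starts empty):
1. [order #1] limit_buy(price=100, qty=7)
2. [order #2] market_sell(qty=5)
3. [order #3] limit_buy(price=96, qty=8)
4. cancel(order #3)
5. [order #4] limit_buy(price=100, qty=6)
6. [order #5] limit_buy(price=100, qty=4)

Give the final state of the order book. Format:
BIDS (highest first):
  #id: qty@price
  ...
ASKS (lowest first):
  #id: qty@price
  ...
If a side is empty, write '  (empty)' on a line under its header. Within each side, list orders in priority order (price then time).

Answer: BIDS (highest first):
  #1: 2@100
  #4: 6@100
  #5: 4@100
ASKS (lowest first):
  (empty)

Derivation:
After op 1 [order #1] limit_buy(price=100, qty=7): fills=none; bids=[#1:7@100] asks=[-]
After op 2 [order #2] market_sell(qty=5): fills=#1x#2:5@100; bids=[#1:2@100] asks=[-]
After op 3 [order #3] limit_buy(price=96, qty=8): fills=none; bids=[#1:2@100 #3:8@96] asks=[-]
After op 4 cancel(order #3): fills=none; bids=[#1:2@100] asks=[-]
After op 5 [order #4] limit_buy(price=100, qty=6): fills=none; bids=[#1:2@100 #4:6@100] asks=[-]
After op 6 [order #5] limit_buy(price=100, qty=4): fills=none; bids=[#1:2@100 #4:6@100 #5:4@100] asks=[-]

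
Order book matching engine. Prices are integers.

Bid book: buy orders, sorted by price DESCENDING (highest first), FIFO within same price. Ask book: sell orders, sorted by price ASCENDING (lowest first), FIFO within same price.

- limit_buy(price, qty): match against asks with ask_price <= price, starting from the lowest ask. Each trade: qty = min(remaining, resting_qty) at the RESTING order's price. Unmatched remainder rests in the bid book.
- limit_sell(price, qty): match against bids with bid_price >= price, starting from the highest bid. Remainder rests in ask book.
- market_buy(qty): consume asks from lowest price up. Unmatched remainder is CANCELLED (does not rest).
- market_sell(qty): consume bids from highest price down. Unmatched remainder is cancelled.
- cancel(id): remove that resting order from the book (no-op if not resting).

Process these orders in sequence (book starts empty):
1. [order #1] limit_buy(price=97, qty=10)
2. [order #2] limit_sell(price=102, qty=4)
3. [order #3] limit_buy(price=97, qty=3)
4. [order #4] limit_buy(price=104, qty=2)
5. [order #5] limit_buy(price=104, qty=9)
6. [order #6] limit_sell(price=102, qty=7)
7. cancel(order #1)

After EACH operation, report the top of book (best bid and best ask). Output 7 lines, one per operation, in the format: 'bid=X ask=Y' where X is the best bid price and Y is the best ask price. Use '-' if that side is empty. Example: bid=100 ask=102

Answer: bid=97 ask=-
bid=97 ask=102
bid=97 ask=102
bid=97 ask=102
bid=104 ask=-
bid=97 ask=-
bid=97 ask=-

Derivation:
After op 1 [order #1] limit_buy(price=97, qty=10): fills=none; bids=[#1:10@97] asks=[-]
After op 2 [order #2] limit_sell(price=102, qty=4): fills=none; bids=[#1:10@97] asks=[#2:4@102]
After op 3 [order #3] limit_buy(price=97, qty=3): fills=none; bids=[#1:10@97 #3:3@97] asks=[#2:4@102]
After op 4 [order #4] limit_buy(price=104, qty=2): fills=#4x#2:2@102; bids=[#1:10@97 #3:3@97] asks=[#2:2@102]
After op 5 [order #5] limit_buy(price=104, qty=9): fills=#5x#2:2@102; bids=[#5:7@104 #1:10@97 #3:3@97] asks=[-]
After op 6 [order #6] limit_sell(price=102, qty=7): fills=#5x#6:7@104; bids=[#1:10@97 #3:3@97] asks=[-]
After op 7 cancel(order #1): fills=none; bids=[#3:3@97] asks=[-]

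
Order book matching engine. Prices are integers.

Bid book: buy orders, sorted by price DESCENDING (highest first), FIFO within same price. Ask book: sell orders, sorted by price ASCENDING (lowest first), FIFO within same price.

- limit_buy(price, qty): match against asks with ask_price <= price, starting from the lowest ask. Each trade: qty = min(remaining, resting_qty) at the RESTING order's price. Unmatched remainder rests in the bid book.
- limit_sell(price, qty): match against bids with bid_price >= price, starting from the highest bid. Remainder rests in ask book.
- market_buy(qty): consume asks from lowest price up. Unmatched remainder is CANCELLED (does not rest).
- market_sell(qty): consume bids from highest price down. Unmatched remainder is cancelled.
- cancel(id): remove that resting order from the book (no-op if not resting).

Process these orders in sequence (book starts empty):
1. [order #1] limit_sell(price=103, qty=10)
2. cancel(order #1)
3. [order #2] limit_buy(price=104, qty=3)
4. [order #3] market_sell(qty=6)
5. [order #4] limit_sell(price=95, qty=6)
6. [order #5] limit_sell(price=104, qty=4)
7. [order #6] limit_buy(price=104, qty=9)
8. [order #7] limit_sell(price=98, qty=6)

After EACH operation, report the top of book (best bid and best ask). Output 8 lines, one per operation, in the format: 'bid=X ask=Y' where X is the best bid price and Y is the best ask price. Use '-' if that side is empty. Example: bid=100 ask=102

Answer: bid=- ask=103
bid=- ask=-
bid=104 ask=-
bid=- ask=-
bid=- ask=95
bid=- ask=95
bid=- ask=104
bid=- ask=98

Derivation:
After op 1 [order #1] limit_sell(price=103, qty=10): fills=none; bids=[-] asks=[#1:10@103]
After op 2 cancel(order #1): fills=none; bids=[-] asks=[-]
After op 3 [order #2] limit_buy(price=104, qty=3): fills=none; bids=[#2:3@104] asks=[-]
After op 4 [order #3] market_sell(qty=6): fills=#2x#3:3@104; bids=[-] asks=[-]
After op 5 [order #4] limit_sell(price=95, qty=6): fills=none; bids=[-] asks=[#4:6@95]
After op 6 [order #5] limit_sell(price=104, qty=4): fills=none; bids=[-] asks=[#4:6@95 #5:4@104]
After op 7 [order #6] limit_buy(price=104, qty=9): fills=#6x#4:6@95 #6x#5:3@104; bids=[-] asks=[#5:1@104]
After op 8 [order #7] limit_sell(price=98, qty=6): fills=none; bids=[-] asks=[#7:6@98 #5:1@104]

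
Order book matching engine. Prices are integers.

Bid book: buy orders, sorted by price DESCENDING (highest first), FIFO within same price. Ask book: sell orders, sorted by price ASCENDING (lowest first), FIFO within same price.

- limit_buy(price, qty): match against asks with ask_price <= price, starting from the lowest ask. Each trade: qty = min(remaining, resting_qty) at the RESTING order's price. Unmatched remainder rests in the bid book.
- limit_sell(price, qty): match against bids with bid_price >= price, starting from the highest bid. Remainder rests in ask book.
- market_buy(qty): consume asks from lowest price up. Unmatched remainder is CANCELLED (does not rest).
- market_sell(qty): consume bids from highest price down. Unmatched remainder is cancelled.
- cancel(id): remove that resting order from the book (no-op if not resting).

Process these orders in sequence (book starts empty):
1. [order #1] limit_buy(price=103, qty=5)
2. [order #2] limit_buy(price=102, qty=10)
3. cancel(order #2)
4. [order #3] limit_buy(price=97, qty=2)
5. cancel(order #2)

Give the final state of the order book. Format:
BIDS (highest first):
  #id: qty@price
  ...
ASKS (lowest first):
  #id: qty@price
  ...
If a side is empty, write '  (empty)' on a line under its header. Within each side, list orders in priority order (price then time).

After op 1 [order #1] limit_buy(price=103, qty=5): fills=none; bids=[#1:5@103] asks=[-]
After op 2 [order #2] limit_buy(price=102, qty=10): fills=none; bids=[#1:5@103 #2:10@102] asks=[-]
After op 3 cancel(order #2): fills=none; bids=[#1:5@103] asks=[-]
After op 4 [order #3] limit_buy(price=97, qty=2): fills=none; bids=[#1:5@103 #3:2@97] asks=[-]
After op 5 cancel(order #2): fills=none; bids=[#1:5@103 #3:2@97] asks=[-]

Answer: BIDS (highest first):
  #1: 5@103
  #3: 2@97
ASKS (lowest first):
  (empty)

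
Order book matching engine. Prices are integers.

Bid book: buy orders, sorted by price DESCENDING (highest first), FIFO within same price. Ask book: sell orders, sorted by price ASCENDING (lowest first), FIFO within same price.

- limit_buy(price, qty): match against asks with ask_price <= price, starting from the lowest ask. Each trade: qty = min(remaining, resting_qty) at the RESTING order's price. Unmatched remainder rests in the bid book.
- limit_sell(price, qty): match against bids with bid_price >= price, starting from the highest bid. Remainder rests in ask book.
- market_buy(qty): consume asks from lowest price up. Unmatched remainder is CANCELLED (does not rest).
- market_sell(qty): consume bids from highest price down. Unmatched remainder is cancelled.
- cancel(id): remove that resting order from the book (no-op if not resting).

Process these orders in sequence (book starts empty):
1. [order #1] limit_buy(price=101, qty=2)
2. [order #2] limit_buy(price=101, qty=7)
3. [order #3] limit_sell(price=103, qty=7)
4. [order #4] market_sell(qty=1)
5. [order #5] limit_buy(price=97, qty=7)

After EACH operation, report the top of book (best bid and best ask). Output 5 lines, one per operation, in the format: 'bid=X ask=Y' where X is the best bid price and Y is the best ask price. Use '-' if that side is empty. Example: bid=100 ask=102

After op 1 [order #1] limit_buy(price=101, qty=2): fills=none; bids=[#1:2@101] asks=[-]
After op 2 [order #2] limit_buy(price=101, qty=7): fills=none; bids=[#1:2@101 #2:7@101] asks=[-]
After op 3 [order #3] limit_sell(price=103, qty=7): fills=none; bids=[#1:2@101 #2:7@101] asks=[#3:7@103]
After op 4 [order #4] market_sell(qty=1): fills=#1x#4:1@101; bids=[#1:1@101 #2:7@101] asks=[#3:7@103]
After op 5 [order #5] limit_buy(price=97, qty=7): fills=none; bids=[#1:1@101 #2:7@101 #5:7@97] asks=[#3:7@103]

Answer: bid=101 ask=-
bid=101 ask=-
bid=101 ask=103
bid=101 ask=103
bid=101 ask=103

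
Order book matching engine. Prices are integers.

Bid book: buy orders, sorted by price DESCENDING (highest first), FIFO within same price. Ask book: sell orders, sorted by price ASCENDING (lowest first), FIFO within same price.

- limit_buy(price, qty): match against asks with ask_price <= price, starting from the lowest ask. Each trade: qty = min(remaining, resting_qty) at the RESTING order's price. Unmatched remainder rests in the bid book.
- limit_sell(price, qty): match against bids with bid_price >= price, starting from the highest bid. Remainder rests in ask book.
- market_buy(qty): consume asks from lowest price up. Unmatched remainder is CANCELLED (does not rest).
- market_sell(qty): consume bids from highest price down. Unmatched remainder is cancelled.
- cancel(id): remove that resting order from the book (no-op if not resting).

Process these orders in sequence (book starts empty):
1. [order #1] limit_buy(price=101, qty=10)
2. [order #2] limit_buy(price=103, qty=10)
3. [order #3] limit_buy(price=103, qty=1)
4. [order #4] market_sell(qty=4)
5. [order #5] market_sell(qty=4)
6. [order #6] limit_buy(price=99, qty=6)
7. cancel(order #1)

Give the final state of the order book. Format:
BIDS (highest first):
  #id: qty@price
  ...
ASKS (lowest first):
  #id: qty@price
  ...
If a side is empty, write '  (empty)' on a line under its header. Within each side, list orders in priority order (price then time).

Answer: BIDS (highest first):
  #2: 2@103
  #3: 1@103
  #6: 6@99
ASKS (lowest first):
  (empty)

Derivation:
After op 1 [order #1] limit_buy(price=101, qty=10): fills=none; bids=[#1:10@101] asks=[-]
After op 2 [order #2] limit_buy(price=103, qty=10): fills=none; bids=[#2:10@103 #1:10@101] asks=[-]
After op 3 [order #3] limit_buy(price=103, qty=1): fills=none; bids=[#2:10@103 #3:1@103 #1:10@101] asks=[-]
After op 4 [order #4] market_sell(qty=4): fills=#2x#4:4@103; bids=[#2:6@103 #3:1@103 #1:10@101] asks=[-]
After op 5 [order #5] market_sell(qty=4): fills=#2x#5:4@103; bids=[#2:2@103 #3:1@103 #1:10@101] asks=[-]
After op 6 [order #6] limit_buy(price=99, qty=6): fills=none; bids=[#2:2@103 #3:1@103 #1:10@101 #6:6@99] asks=[-]
After op 7 cancel(order #1): fills=none; bids=[#2:2@103 #3:1@103 #6:6@99] asks=[-]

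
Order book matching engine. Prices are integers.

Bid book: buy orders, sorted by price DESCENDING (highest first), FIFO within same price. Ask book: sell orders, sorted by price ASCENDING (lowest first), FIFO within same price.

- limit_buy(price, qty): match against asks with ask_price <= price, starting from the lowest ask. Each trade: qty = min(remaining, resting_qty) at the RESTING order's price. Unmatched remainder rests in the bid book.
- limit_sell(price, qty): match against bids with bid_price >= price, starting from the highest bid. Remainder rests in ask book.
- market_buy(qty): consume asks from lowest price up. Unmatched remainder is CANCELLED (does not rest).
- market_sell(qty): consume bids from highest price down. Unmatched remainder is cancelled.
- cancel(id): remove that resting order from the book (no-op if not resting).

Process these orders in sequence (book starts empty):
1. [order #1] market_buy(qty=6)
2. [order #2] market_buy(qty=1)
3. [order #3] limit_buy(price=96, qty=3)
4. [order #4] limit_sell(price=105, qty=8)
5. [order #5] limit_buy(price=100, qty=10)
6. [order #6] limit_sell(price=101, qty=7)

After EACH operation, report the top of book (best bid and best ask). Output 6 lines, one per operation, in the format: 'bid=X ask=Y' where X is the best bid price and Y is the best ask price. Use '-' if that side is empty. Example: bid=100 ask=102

After op 1 [order #1] market_buy(qty=6): fills=none; bids=[-] asks=[-]
After op 2 [order #2] market_buy(qty=1): fills=none; bids=[-] asks=[-]
After op 3 [order #3] limit_buy(price=96, qty=3): fills=none; bids=[#3:3@96] asks=[-]
After op 4 [order #4] limit_sell(price=105, qty=8): fills=none; bids=[#3:3@96] asks=[#4:8@105]
After op 5 [order #5] limit_buy(price=100, qty=10): fills=none; bids=[#5:10@100 #3:3@96] asks=[#4:8@105]
After op 6 [order #6] limit_sell(price=101, qty=7): fills=none; bids=[#5:10@100 #3:3@96] asks=[#6:7@101 #4:8@105]

Answer: bid=- ask=-
bid=- ask=-
bid=96 ask=-
bid=96 ask=105
bid=100 ask=105
bid=100 ask=101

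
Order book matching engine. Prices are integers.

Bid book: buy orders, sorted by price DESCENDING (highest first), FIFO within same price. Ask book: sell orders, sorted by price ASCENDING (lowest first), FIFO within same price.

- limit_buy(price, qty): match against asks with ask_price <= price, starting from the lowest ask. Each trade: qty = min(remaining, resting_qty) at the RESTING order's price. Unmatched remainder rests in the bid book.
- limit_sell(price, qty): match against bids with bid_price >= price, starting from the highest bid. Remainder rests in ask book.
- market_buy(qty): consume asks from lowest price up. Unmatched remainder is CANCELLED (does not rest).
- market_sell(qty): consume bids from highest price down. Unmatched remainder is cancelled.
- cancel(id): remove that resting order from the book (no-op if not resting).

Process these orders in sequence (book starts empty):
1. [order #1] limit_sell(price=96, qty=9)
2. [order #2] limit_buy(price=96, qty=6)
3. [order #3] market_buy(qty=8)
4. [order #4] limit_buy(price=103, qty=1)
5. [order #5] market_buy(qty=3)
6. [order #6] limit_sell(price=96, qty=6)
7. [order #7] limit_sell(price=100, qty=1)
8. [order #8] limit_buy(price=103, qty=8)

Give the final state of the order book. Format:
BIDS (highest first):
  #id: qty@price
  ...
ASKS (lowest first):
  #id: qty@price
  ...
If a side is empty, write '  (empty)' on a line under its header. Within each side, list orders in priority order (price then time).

Answer: BIDS (highest first):
  #8: 2@103
ASKS (lowest first):
  (empty)

Derivation:
After op 1 [order #1] limit_sell(price=96, qty=9): fills=none; bids=[-] asks=[#1:9@96]
After op 2 [order #2] limit_buy(price=96, qty=6): fills=#2x#1:6@96; bids=[-] asks=[#1:3@96]
After op 3 [order #3] market_buy(qty=8): fills=#3x#1:3@96; bids=[-] asks=[-]
After op 4 [order #4] limit_buy(price=103, qty=1): fills=none; bids=[#4:1@103] asks=[-]
After op 5 [order #5] market_buy(qty=3): fills=none; bids=[#4:1@103] asks=[-]
After op 6 [order #6] limit_sell(price=96, qty=6): fills=#4x#6:1@103; bids=[-] asks=[#6:5@96]
After op 7 [order #7] limit_sell(price=100, qty=1): fills=none; bids=[-] asks=[#6:5@96 #7:1@100]
After op 8 [order #8] limit_buy(price=103, qty=8): fills=#8x#6:5@96 #8x#7:1@100; bids=[#8:2@103] asks=[-]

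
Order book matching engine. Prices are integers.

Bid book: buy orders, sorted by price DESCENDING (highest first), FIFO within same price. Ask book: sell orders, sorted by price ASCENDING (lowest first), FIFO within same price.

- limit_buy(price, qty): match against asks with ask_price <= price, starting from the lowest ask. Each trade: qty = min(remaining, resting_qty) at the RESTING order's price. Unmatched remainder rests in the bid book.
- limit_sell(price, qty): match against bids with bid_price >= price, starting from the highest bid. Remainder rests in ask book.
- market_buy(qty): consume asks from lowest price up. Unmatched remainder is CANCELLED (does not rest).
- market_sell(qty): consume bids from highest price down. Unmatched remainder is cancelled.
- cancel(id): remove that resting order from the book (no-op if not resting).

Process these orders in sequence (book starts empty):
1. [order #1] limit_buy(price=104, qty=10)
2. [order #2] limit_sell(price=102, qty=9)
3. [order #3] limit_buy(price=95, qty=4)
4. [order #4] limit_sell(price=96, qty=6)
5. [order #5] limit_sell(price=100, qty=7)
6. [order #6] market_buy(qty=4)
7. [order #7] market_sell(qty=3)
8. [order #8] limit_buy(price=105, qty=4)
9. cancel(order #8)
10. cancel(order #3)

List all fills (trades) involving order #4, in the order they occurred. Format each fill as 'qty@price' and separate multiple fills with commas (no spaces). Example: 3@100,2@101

After op 1 [order #1] limit_buy(price=104, qty=10): fills=none; bids=[#1:10@104] asks=[-]
After op 2 [order #2] limit_sell(price=102, qty=9): fills=#1x#2:9@104; bids=[#1:1@104] asks=[-]
After op 3 [order #3] limit_buy(price=95, qty=4): fills=none; bids=[#1:1@104 #3:4@95] asks=[-]
After op 4 [order #4] limit_sell(price=96, qty=6): fills=#1x#4:1@104; bids=[#3:4@95] asks=[#4:5@96]
After op 5 [order #5] limit_sell(price=100, qty=7): fills=none; bids=[#3:4@95] asks=[#4:5@96 #5:7@100]
After op 6 [order #6] market_buy(qty=4): fills=#6x#4:4@96; bids=[#3:4@95] asks=[#4:1@96 #5:7@100]
After op 7 [order #7] market_sell(qty=3): fills=#3x#7:3@95; bids=[#3:1@95] asks=[#4:1@96 #5:7@100]
After op 8 [order #8] limit_buy(price=105, qty=4): fills=#8x#4:1@96 #8x#5:3@100; bids=[#3:1@95] asks=[#5:4@100]
After op 9 cancel(order #8): fills=none; bids=[#3:1@95] asks=[#5:4@100]
After op 10 cancel(order #3): fills=none; bids=[-] asks=[#5:4@100]

Answer: 1@104,4@96,1@96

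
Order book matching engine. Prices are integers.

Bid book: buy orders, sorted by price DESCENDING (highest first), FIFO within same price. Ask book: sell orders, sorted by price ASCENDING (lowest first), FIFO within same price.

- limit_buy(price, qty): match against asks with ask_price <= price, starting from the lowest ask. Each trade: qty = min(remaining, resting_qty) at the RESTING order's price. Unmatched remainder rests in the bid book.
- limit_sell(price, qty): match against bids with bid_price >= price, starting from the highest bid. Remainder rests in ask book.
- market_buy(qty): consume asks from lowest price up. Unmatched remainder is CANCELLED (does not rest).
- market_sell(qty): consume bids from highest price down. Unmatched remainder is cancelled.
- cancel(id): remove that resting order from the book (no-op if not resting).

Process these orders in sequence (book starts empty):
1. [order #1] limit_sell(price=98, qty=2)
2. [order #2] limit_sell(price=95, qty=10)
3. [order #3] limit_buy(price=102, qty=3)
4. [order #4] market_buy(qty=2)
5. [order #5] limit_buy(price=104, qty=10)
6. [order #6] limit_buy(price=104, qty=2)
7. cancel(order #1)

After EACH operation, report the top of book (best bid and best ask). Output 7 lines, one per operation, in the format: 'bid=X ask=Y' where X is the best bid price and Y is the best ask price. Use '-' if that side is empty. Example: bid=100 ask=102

Answer: bid=- ask=98
bid=- ask=95
bid=- ask=95
bid=- ask=95
bid=104 ask=-
bid=104 ask=-
bid=104 ask=-

Derivation:
After op 1 [order #1] limit_sell(price=98, qty=2): fills=none; bids=[-] asks=[#1:2@98]
After op 2 [order #2] limit_sell(price=95, qty=10): fills=none; bids=[-] asks=[#2:10@95 #1:2@98]
After op 3 [order #3] limit_buy(price=102, qty=3): fills=#3x#2:3@95; bids=[-] asks=[#2:7@95 #1:2@98]
After op 4 [order #4] market_buy(qty=2): fills=#4x#2:2@95; bids=[-] asks=[#2:5@95 #1:2@98]
After op 5 [order #5] limit_buy(price=104, qty=10): fills=#5x#2:5@95 #5x#1:2@98; bids=[#5:3@104] asks=[-]
After op 6 [order #6] limit_buy(price=104, qty=2): fills=none; bids=[#5:3@104 #6:2@104] asks=[-]
After op 7 cancel(order #1): fills=none; bids=[#5:3@104 #6:2@104] asks=[-]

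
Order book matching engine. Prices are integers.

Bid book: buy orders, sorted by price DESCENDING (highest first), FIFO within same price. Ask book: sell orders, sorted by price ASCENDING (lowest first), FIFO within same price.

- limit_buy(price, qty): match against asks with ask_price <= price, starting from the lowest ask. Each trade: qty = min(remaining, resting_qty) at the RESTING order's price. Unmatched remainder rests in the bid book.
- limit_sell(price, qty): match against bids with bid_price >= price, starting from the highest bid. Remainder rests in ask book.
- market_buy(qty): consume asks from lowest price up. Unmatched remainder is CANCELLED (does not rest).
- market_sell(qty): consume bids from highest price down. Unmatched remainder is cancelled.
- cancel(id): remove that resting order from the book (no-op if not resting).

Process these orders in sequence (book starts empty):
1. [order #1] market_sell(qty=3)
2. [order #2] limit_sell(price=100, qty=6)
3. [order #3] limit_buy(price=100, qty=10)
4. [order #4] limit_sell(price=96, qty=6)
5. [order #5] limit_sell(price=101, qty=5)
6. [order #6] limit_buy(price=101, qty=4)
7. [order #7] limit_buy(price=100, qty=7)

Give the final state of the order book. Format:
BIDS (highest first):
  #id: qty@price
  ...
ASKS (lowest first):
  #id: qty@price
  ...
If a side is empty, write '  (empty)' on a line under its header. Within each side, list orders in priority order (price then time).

Answer: BIDS (highest first):
  #7: 7@100
ASKS (lowest first):
  #5: 3@101

Derivation:
After op 1 [order #1] market_sell(qty=3): fills=none; bids=[-] asks=[-]
After op 2 [order #2] limit_sell(price=100, qty=6): fills=none; bids=[-] asks=[#2:6@100]
After op 3 [order #3] limit_buy(price=100, qty=10): fills=#3x#2:6@100; bids=[#3:4@100] asks=[-]
After op 4 [order #4] limit_sell(price=96, qty=6): fills=#3x#4:4@100; bids=[-] asks=[#4:2@96]
After op 5 [order #5] limit_sell(price=101, qty=5): fills=none; bids=[-] asks=[#4:2@96 #5:5@101]
After op 6 [order #6] limit_buy(price=101, qty=4): fills=#6x#4:2@96 #6x#5:2@101; bids=[-] asks=[#5:3@101]
After op 7 [order #7] limit_buy(price=100, qty=7): fills=none; bids=[#7:7@100] asks=[#5:3@101]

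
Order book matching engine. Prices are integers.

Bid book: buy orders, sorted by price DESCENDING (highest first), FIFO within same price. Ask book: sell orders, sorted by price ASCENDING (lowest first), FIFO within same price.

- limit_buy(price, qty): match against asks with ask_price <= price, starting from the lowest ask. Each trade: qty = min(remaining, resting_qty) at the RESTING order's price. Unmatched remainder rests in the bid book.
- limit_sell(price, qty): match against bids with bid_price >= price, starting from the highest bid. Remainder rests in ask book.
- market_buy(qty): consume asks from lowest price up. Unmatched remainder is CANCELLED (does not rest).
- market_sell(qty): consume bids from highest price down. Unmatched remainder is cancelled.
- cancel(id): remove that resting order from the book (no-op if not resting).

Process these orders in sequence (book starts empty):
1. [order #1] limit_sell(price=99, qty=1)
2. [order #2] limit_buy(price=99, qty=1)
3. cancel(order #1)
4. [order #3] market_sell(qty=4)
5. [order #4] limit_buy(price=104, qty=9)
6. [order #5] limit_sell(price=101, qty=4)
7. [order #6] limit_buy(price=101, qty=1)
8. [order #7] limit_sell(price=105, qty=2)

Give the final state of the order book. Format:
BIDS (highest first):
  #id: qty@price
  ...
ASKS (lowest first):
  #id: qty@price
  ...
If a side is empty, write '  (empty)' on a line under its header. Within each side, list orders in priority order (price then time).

Answer: BIDS (highest first):
  #4: 5@104
  #6: 1@101
ASKS (lowest first):
  #7: 2@105

Derivation:
After op 1 [order #1] limit_sell(price=99, qty=1): fills=none; bids=[-] asks=[#1:1@99]
After op 2 [order #2] limit_buy(price=99, qty=1): fills=#2x#1:1@99; bids=[-] asks=[-]
After op 3 cancel(order #1): fills=none; bids=[-] asks=[-]
After op 4 [order #3] market_sell(qty=4): fills=none; bids=[-] asks=[-]
After op 5 [order #4] limit_buy(price=104, qty=9): fills=none; bids=[#4:9@104] asks=[-]
After op 6 [order #5] limit_sell(price=101, qty=4): fills=#4x#5:4@104; bids=[#4:5@104] asks=[-]
After op 7 [order #6] limit_buy(price=101, qty=1): fills=none; bids=[#4:5@104 #6:1@101] asks=[-]
After op 8 [order #7] limit_sell(price=105, qty=2): fills=none; bids=[#4:5@104 #6:1@101] asks=[#7:2@105]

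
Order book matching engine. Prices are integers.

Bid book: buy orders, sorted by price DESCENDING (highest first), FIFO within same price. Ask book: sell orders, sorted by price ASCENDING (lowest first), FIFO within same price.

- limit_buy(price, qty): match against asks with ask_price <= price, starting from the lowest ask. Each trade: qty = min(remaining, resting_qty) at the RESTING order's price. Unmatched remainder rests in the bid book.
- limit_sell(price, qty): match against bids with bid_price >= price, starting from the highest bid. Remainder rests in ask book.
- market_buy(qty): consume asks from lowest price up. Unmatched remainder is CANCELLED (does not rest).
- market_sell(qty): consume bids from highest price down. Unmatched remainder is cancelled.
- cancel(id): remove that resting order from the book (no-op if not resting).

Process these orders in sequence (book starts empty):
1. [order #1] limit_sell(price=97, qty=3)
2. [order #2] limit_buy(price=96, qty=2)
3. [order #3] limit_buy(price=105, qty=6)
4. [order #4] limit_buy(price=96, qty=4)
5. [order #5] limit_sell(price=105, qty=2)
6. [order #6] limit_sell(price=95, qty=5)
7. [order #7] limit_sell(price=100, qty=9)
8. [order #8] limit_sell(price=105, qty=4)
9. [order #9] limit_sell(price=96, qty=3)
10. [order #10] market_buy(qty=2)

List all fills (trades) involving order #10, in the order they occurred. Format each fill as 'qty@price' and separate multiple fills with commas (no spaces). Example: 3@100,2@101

After op 1 [order #1] limit_sell(price=97, qty=3): fills=none; bids=[-] asks=[#1:3@97]
After op 2 [order #2] limit_buy(price=96, qty=2): fills=none; bids=[#2:2@96] asks=[#1:3@97]
After op 3 [order #3] limit_buy(price=105, qty=6): fills=#3x#1:3@97; bids=[#3:3@105 #2:2@96] asks=[-]
After op 4 [order #4] limit_buy(price=96, qty=4): fills=none; bids=[#3:3@105 #2:2@96 #4:4@96] asks=[-]
After op 5 [order #5] limit_sell(price=105, qty=2): fills=#3x#5:2@105; bids=[#3:1@105 #2:2@96 #4:4@96] asks=[-]
After op 6 [order #6] limit_sell(price=95, qty=5): fills=#3x#6:1@105 #2x#6:2@96 #4x#6:2@96; bids=[#4:2@96] asks=[-]
After op 7 [order #7] limit_sell(price=100, qty=9): fills=none; bids=[#4:2@96] asks=[#7:9@100]
After op 8 [order #8] limit_sell(price=105, qty=4): fills=none; bids=[#4:2@96] asks=[#7:9@100 #8:4@105]
After op 9 [order #9] limit_sell(price=96, qty=3): fills=#4x#9:2@96; bids=[-] asks=[#9:1@96 #7:9@100 #8:4@105]
After op 10 [order #10] market_buy(qty=2): fills=#10x#9:1@96 #10x#7:1@100; bids=[-] asks=[#7:8@100 #8:4@105]

Answer: 1@96,1@100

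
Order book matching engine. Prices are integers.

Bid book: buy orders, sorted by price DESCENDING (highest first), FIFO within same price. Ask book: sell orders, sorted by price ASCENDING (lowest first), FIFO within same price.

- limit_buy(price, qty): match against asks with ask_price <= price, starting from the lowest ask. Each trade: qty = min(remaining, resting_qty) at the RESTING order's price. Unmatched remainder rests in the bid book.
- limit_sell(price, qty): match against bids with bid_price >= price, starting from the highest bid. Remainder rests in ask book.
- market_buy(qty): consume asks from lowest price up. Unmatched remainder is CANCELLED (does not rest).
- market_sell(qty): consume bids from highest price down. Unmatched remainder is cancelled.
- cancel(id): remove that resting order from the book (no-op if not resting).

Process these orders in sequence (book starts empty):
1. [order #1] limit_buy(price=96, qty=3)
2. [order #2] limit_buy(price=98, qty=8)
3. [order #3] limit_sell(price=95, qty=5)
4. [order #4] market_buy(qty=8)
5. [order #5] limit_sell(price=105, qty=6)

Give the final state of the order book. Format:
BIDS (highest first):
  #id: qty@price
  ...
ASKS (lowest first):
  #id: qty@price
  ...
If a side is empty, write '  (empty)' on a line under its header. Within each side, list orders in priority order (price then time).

Answer: BIDS (highest first):
  #2: 3@98
  #1: 3@96
ASKS (lowest first):
  #5: 6@105

Derivation:
After op 1 [order #1] limit_buy(price=96, qty=3): fills=none; bids=[#1:3@96] asks=[-]
After op 2 [order #2] limit_buy(price=98, qty=8): fills=none; bids=[#2:8@98 #1:3@96] asks=[-]
After op 3 [order #3] limit_sell(price=95, qty=5): fills=#2x#3:5@98; bids=[#2:3@98 #1:3@96] asks=[-]
After op 4 [order #4] market_buy(qty=8): fills=none; bids=[#2:3@98 #1:3@96] asks=[-]
After op 5 [order #5] limit_sell(price=105, qty=6): fills=none; bids=[#2:3@98 #1:3@96] asks=[#5:6@105]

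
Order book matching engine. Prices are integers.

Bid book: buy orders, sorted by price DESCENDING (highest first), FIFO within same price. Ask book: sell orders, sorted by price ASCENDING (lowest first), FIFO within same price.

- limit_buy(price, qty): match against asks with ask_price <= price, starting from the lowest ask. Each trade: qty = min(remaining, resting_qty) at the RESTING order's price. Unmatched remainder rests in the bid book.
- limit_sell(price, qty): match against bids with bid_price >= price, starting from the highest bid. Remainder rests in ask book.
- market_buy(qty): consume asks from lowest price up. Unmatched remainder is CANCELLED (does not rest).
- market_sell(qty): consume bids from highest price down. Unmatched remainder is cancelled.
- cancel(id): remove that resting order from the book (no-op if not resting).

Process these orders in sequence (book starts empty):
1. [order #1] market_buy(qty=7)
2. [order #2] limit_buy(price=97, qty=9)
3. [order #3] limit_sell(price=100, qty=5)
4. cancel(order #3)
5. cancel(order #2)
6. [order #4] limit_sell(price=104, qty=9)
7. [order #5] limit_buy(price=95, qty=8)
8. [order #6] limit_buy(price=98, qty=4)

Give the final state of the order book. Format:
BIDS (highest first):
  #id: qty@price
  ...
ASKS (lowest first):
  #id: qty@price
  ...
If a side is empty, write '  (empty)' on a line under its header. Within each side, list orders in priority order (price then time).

After op 1 [order #1] market_buy(qty=7): fills=none; bids=[-] asks=[-]
After op 2 [order #2] limit_buy(price=97, qty=9): fills=none; bids=[#2:9@97] asks=[-]
After op 3 [order #3] limit_sell(price=100, qty=5): fills=none; bids=[#2:9@97] asks=[#3:5@100]
After op 4 cancel(order #3): fills=none; bids=[#2:9@97] asks=[-]
After op 5 cancel(order #2): fills=none; bids=[-] asks=[-]
After op 6 [order #4] limit_sell(price=104, qty=9): fills=none; bids=[-] asks=[#4:9@104]
After op 7 [order #5] limit_buy(price=95, qty=8): fills=none; bids=[#5:8@95] asks=[#4:9@104]
After op 8 [order #6] limit_buy(price=98, qty=4): fills=none; bids=[#6:4@98 #5:8@95] asks=[#4:9@104]

Answer: BIDS (highest first):
  #6: 4@98
  #5: 8@95
ASKS (lowest first):
  #4: 9@104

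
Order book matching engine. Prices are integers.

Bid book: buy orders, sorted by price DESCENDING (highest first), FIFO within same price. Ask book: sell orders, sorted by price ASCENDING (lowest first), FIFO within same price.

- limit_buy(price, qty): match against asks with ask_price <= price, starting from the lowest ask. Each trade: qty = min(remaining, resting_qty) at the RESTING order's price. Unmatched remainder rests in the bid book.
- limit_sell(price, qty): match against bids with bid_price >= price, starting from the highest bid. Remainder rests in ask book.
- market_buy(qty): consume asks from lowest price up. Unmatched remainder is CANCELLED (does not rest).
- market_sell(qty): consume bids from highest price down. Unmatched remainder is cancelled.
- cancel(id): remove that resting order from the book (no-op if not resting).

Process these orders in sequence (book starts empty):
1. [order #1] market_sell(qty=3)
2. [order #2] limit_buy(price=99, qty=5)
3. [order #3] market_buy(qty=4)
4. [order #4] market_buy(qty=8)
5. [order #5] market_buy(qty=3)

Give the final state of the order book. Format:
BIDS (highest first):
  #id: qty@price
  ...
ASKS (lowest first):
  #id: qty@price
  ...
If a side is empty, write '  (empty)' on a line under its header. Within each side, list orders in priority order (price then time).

After op 1 [order #1] market_sell(qty=3): fills=none; bids=[-] asks=[-]
After op 2 [order #2] limit_buy(price=99, qty=5): fills=none; bids=[#2:5@99] asks=[-]
After op 3 [order #3] market_buy(qty=4): fills=none; bids=[#2:5@99] asks=[-]
After op 4 [order #4] market_buy(qty=8): fills=none; bids=[#2:5@99] asks=[-]
After op 5 [order #5] market_buy(qty=3): fills=none; bids=[#2:5@99] asks=[-]

Answer: BIDS (highest first):
  #2: 5@99
ASKS (lowest first):
  (empty)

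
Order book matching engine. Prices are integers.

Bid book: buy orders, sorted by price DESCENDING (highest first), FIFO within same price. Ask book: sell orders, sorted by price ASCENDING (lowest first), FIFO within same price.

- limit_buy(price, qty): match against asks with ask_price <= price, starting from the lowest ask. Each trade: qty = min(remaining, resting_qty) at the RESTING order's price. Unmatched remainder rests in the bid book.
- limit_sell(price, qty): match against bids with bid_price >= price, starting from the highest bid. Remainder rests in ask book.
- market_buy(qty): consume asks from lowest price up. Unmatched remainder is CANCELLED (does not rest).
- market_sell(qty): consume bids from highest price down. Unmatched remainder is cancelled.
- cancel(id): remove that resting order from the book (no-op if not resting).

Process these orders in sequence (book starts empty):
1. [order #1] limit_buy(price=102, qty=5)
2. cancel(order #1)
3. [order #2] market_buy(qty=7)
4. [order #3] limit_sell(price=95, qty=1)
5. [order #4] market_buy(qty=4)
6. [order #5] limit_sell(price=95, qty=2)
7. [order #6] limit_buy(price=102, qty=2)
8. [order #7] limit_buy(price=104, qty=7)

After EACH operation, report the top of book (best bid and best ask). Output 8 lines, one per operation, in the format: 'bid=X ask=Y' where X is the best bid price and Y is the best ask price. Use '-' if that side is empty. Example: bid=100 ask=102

After op 1 [order #1] limit_buy(price=102, qty=5): fills=none; bids=[#1:5@102] asks=[-]
After op 2 cancel(order #1): fills=none; bids=[-] asks=[-]
After op 3 [order #2] market_buy(qty=7): fills=none; bids=[-] asks=[-]
After op 4 [order #3] limit_sell(price=95, qty=1): fills=none; bids=[-] asks=[#3:1@95]
After op 5 [order #4] market_buy(qty=4): fills=#4x#3:1@95; bids=[-] asks=[-]
After op 6 [order #5] limit_sell(price=95, qty=2): fills=none; bids=[-] asks=[#5:2@95]
After op 7 [order #6] limit_buy(price=102, qty=2): fills=#6x#5:2@95; bids=[-] asks=[-]
After op 8 [order #7] limit_buy(price=104, qty=7): fills=none; bids=[#7:7@104] asks=[-]

Answer: bid=102 ask=-
bid=- ask=-
bid=- ask=-
bid=- ask=95
bid=- ask=-
bid=- ask=95
bid=- ask=-
bid=104 ask=-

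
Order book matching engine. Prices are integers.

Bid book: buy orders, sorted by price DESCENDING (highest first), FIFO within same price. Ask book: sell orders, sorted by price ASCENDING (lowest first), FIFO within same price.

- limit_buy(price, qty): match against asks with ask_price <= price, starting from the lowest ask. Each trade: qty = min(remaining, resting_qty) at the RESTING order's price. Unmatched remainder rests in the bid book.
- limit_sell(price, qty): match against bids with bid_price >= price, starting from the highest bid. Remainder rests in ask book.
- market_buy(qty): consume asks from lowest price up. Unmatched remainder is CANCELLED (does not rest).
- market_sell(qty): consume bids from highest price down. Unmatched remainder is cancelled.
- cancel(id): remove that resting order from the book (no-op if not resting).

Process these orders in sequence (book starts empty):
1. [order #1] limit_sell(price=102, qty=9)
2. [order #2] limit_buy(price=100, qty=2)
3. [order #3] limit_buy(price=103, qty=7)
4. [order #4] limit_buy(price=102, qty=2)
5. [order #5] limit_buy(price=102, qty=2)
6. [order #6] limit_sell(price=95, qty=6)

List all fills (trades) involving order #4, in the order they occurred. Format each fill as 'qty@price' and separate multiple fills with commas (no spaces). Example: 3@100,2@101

After op 1 [order #1] limit_sell(price=102, qty=9): fills=none; bids=[-] asks=[#1:9@102]
After op 2 [order #2] limit_buy(price=100, qty=2): fills=none; bids=[#2:2@100] asks=[#1:9@102]
After op 3 [order #3] limit_buy(price=103, qty=7): fills=#3x#1:7@102; bids=[#2:2@100] asks=[#1:2@102]
After op 4 [order #4] limit_buy(price=102, qty=2): fills=#4x#1:2@102; bids=[#2:2@100] asks=[-]
After op 5 [order #5] limit_buy(price=102, qty=2): fills=none; bids=[#5:2@102 #2:2@100] asks=[-]
After op 6 [order #6] limit_sell(price=95, qty=6): fills=#5x#6:2@102 #2x#6:2@100; bids=[-] asks=[#6:2@95]

Answer: 2@102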